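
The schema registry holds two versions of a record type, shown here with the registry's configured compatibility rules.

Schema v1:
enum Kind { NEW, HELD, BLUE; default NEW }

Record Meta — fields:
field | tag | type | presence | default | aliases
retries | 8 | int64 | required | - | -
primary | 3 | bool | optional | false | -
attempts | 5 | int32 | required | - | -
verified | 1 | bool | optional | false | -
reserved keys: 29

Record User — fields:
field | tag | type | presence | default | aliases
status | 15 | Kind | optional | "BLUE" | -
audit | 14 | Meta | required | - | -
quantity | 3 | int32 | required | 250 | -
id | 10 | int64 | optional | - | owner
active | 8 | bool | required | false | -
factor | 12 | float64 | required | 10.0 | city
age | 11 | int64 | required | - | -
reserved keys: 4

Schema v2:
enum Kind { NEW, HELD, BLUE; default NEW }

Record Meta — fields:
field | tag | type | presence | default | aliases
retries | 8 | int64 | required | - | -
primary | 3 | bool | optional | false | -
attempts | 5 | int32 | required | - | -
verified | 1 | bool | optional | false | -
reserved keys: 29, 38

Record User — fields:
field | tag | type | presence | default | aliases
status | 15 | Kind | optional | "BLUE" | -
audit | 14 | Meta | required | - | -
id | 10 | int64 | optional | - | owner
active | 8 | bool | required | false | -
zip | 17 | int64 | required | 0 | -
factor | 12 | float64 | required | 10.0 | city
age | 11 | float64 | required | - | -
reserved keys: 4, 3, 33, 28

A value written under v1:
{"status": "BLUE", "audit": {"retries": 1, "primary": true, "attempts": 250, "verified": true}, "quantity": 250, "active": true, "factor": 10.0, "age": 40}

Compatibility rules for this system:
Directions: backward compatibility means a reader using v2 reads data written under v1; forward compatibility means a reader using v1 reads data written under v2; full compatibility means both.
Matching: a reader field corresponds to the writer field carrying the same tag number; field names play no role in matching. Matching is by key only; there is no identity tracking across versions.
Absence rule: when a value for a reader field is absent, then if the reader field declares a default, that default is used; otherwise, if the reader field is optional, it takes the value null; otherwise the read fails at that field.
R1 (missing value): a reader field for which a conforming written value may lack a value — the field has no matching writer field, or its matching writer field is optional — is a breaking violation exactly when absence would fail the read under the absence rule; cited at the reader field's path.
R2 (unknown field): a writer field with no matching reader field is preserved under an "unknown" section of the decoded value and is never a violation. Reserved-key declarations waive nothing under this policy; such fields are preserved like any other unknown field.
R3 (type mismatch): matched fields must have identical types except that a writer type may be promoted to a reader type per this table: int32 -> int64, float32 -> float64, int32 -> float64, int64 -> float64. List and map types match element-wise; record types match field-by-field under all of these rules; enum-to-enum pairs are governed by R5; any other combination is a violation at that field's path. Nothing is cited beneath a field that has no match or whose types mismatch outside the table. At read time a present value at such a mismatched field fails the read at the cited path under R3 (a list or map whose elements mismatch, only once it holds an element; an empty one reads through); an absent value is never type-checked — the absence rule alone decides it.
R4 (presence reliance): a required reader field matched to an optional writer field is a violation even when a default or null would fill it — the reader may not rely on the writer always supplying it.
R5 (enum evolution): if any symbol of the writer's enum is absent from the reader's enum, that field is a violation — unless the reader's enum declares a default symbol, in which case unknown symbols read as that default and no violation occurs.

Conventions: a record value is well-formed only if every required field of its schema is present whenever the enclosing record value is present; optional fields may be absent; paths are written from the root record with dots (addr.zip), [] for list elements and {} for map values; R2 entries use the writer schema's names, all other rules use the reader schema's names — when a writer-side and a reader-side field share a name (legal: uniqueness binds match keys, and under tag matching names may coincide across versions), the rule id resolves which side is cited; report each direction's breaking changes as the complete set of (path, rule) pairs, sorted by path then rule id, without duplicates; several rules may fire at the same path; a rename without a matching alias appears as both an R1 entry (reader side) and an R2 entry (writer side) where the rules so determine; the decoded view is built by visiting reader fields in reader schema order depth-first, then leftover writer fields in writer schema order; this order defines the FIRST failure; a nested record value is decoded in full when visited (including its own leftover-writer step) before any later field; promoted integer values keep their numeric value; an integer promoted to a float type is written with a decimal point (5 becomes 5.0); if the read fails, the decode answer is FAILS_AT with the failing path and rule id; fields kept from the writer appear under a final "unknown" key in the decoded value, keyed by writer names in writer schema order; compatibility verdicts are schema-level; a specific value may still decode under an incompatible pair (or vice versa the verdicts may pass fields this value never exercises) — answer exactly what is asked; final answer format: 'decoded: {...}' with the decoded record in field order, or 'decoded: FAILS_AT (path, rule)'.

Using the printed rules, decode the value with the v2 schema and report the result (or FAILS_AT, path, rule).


decoded: {"status": "BLUE", "audit": {"retries": 1, "primary": true, "attempts": 250, "verified": true}, "id": null, "active": true, "zip": 0, "factor": 10.0, "age": 40.0, "unknown": {"quantity": 250}}

in User below, arrows point writer -> reader
decode walk for User under reader schema v2:
  status := "BLUE"
  audit.retries := 1
  audit.primary := true
  audit.attempts := 250
  audit.verified := true
  id := null (absent, optional -> null)
  active := true
  zip := 0 (absent -> default)
  factor := 10.0
  age := 40.0 (int64 -> float64)
  writer quantity: kept under "unknown"
  => decoded: {"status": "BLUE", "audit": {"retries": 1, "primary": true, "attempts": 250, "verified": true}, "id": null, "active": true, "zip": 0, "factor": 10.0, "age": 40.0, "unknown": {"quantity": 250}}
the rest of the User diff is inert for this question:
  field age in record User: type int64 changed to float64 -> affects the rule determinations only; this particular User value decodes identically


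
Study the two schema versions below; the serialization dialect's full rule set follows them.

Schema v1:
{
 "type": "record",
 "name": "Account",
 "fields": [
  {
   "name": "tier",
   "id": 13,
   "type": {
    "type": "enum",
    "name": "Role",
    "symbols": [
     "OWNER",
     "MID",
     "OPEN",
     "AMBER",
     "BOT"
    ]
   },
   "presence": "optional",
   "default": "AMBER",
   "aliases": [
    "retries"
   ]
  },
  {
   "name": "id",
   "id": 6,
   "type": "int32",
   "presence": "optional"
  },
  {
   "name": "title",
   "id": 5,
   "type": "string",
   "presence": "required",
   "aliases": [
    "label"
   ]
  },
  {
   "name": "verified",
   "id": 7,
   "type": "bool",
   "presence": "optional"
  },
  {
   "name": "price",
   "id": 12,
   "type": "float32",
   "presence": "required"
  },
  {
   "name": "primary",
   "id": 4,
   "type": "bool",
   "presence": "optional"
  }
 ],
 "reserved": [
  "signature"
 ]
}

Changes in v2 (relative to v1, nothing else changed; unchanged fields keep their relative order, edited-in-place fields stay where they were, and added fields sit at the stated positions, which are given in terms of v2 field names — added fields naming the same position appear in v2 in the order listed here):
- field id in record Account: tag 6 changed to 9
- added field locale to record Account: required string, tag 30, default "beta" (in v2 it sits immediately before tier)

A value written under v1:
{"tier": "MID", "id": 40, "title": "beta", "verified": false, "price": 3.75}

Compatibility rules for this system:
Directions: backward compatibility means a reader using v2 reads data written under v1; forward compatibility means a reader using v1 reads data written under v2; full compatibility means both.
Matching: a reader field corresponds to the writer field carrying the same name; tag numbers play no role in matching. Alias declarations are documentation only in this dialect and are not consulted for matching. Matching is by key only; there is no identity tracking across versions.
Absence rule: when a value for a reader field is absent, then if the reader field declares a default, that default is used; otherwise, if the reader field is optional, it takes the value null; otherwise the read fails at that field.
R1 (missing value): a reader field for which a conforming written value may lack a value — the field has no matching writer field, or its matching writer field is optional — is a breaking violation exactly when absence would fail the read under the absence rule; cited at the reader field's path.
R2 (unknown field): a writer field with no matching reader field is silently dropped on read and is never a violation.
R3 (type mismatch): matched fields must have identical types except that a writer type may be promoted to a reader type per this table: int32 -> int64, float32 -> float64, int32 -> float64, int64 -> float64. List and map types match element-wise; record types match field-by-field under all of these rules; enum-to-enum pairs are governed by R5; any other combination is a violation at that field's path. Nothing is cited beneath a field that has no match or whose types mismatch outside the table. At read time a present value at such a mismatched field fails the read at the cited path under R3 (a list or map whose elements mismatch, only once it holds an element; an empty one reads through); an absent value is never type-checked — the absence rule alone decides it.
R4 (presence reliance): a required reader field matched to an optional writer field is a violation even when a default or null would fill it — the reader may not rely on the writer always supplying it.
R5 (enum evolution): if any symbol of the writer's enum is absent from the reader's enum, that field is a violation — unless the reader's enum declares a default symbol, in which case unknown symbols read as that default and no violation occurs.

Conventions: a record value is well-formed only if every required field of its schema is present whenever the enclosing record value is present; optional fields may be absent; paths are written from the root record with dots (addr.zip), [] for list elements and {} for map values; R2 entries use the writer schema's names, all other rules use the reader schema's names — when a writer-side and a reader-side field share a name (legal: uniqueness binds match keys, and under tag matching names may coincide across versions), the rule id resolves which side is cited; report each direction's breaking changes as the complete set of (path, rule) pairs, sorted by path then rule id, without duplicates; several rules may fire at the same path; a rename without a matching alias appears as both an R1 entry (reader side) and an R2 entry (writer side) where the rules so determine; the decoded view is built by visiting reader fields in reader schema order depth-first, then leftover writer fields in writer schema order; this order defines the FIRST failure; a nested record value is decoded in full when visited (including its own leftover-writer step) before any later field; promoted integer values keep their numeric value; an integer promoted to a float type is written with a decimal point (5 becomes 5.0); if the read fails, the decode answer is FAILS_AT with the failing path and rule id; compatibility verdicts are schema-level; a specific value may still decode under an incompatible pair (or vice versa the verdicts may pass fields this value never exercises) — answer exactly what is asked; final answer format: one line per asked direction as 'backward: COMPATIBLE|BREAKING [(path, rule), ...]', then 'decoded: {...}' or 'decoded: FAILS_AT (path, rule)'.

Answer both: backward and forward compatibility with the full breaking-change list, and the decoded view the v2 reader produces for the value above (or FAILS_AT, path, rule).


in Account below, arrows point writer -> reader
backward analysis of Account with v2 as reader and v1 as writer:
  locale has no writer counterpart
  tier: paired with writer tier (Role -> Role; writer optional)
  id: paired with writer id (int32 -> int32; writer optional)
  title: paired with writer title (string -> string; writer required)
  verified: paired with writer verified (bool -> bool; writer optional)
  price: paired with writer price (float32 -> float32; writer required)
  primary: paired with writer primary (bool -> bool; writer optional)
  nothing fires on Account: backward is COMPATIBLE
forward analysis of Account with v1 as reader and v2 as writer:
  tier: paired with writer tier (Role -> Role; writer optional)
  id: paired with writer id (int32 -> int32; writer optional)
  title: paired with writer title (string -> string; writer required)
  verified: paired with writer verified (bool -> bool; writer optional)
  price: paired with writer price (float32 -> float32; writer required)
  primary: paired with writer primary (bool -> bool; writer optional)
  locale (writer side), unknown to reader
  nothing fires on Account: forward is COMPATIBLE
decode walk for Account under reader schema v2:
  locale := "beta" (absent -> default)
  tier := "MID"
  id := 40
  title := "beta"
  verified := false
  price := 3.75
  primary := null (absent, optional -> null)
  => decoded: {"locale": "beta", "tier": "MID", "id": 40, "title": "beta", "verified": false, "price": 3.75, "primary": null}

backward: COMPATIBLE []; forward: COMPATIBLE []; decoded: {"locale": "beta", "tier": "MID", "id": 40, "title": "beta", "verified": false, "price": 3.75, "primary": null}


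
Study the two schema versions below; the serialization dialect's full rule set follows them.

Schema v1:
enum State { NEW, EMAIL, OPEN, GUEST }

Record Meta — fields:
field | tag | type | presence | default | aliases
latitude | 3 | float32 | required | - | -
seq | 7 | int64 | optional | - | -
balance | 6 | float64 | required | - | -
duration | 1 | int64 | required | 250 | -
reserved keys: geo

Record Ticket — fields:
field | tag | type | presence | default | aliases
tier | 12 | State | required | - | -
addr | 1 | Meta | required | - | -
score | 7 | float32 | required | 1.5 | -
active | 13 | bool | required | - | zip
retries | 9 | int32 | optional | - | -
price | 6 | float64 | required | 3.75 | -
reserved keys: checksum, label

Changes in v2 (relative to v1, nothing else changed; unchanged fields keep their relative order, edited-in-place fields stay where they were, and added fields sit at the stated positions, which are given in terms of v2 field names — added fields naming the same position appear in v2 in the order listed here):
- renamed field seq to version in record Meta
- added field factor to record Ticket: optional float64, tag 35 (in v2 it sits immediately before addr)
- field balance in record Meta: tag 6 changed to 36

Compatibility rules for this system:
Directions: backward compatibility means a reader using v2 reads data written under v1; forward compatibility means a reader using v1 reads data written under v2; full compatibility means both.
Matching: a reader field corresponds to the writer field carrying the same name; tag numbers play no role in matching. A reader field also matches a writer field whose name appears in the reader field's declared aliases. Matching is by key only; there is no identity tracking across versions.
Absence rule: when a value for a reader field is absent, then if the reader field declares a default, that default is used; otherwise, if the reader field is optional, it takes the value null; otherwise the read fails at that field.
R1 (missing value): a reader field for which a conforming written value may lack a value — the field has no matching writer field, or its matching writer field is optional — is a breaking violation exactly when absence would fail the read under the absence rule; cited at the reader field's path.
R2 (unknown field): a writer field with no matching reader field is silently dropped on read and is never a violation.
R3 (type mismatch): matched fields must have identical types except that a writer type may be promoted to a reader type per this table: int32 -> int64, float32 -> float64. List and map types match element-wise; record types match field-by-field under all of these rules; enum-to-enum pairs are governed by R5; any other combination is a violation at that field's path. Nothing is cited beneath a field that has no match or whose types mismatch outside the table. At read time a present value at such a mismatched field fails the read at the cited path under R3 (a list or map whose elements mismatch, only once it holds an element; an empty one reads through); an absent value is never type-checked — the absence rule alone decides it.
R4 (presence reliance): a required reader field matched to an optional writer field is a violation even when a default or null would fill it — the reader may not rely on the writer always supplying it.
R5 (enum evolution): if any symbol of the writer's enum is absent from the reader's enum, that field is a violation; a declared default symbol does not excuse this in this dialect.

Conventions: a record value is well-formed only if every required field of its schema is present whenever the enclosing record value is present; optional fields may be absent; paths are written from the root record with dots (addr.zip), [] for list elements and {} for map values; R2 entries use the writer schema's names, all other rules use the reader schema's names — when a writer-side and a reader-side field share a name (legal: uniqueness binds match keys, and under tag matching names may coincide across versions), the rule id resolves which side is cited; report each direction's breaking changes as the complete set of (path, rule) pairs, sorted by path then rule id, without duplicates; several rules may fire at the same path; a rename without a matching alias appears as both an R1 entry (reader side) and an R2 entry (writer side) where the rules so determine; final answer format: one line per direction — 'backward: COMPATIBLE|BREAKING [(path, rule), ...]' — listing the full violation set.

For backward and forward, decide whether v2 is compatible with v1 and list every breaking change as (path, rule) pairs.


arrows below run writer -> reader for Ticket
backward analysis of Ticket with v2 as reader and v1 as writer:
  writer required, State -> State: reader tier maps from writer tier
  factor: no writer-side match
  writer required, Meta -> Meta: reader addr maps from writer addr
  writer required, float32 -> float32: reader score maps from writer score
  writer required, bool -> bool: reader active maps from writer active
  writer optional, int32 -> int32: reader retries maps from writer retries
  writer required, float64 -> float64: reader price maps from writer price
  writer required, float32 -> float32: reader addr.latitude maps from writer addr.latitude
  addr.version: no writer-side match
  writer required, float64 -> float64: reader addr.balance maps from writer addr.balance
  writer required, int64 -> int64: reader addr.duration maps from writer addr.duration
  writer field addr.seq has no reader counterpart
  => backward verdict for Ticket: COMPATIBLE, no violations
forward analysis of Ticket with v1 as reader and v2 as writer:
  writer required, State -> State: reader tier maps from writer tier
  writer required, Meta -> Meta: reader addr maps from writer addr
  writer required, float32 -> float32: reader score maps from writer score
  writer required, bool -> bool: reader active maps from writer active
  writer optional, int32 -> int32: reader retries maps from writer retries
  writer required, float64 -> float64: reader price maps from writer price
  writer field factor has no reader counterpart
  writer required, float32 -> float32: reader addr.latitude maps from writer addr.latitude
  addr.seq: no writer-side match
  writer required, float64 -> float64: reader addr.balance maps from writer addr.balance
  writer required, int64 -> int64: reader addr.duration maps from writer addr.duration
  writer field addr.version has no reader counterpart
  => forward verdict for Ticket: COMPATIBLE, no violations

backward: COMPATIBLE []; forward: COMPATIBLE []


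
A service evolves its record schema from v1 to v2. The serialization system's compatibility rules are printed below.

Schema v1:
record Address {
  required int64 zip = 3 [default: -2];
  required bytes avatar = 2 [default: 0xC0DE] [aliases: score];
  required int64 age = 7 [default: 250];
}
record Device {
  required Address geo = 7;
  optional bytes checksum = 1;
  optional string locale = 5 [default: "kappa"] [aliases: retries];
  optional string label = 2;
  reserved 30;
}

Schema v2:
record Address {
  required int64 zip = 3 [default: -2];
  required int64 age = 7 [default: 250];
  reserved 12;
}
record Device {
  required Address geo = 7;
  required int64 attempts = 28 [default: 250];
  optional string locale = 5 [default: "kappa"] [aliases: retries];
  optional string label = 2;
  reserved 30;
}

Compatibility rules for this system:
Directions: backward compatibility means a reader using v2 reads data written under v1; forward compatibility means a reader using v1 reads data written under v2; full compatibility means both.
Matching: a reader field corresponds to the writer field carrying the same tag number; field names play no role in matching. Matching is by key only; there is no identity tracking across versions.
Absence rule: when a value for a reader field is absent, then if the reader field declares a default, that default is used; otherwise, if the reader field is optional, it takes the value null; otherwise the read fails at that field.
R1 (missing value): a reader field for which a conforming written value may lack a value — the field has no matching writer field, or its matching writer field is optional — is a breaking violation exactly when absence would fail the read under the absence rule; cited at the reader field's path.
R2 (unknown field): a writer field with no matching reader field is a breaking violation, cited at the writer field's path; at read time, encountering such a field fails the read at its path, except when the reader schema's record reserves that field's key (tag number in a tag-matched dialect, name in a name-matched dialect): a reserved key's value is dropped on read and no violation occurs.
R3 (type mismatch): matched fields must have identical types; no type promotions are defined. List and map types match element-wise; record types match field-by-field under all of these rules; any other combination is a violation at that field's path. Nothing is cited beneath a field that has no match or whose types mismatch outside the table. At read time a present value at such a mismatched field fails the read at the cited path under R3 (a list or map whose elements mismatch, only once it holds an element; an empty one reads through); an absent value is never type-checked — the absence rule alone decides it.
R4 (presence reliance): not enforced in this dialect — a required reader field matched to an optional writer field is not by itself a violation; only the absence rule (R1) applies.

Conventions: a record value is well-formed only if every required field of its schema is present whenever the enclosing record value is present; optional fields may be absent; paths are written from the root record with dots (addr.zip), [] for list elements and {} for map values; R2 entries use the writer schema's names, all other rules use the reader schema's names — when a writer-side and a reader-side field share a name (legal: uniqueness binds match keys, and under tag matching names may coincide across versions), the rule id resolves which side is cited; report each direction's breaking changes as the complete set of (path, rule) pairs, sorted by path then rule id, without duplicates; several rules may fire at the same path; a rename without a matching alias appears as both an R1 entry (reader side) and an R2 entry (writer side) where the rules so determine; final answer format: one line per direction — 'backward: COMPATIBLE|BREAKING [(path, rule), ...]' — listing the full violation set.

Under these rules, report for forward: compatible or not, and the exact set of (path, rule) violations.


in Device below, arrows point writer -> reader
forward analysis of Device with v1 as reader and v2 as writer:
  geo: Address -> Address, writer required; from geo
  checksum: no writer-side match
  locale: string -> string, writer optional; from locale
  label: string -> string, writer optional; from label
  writer attempts: unknown to reader
  geo.zip: int64 -> int64, writer required; from geo.zip
  geo.avatar: no writer-side match
  geo.age: int64 -> int64, writer required; from geo.age
  breaking: (attempts, R2)
  forward on Device therefore BREAKING (1)
remaining Device differences; none change what is asked:
  removed field avatar from record Address -> its effect on Device is confined to the backward direction, not asked
  removed field checksum from record Device -> its effect on Device is confined to the backward direction, not asked

forward: BREAKING [(attempts, R2)]


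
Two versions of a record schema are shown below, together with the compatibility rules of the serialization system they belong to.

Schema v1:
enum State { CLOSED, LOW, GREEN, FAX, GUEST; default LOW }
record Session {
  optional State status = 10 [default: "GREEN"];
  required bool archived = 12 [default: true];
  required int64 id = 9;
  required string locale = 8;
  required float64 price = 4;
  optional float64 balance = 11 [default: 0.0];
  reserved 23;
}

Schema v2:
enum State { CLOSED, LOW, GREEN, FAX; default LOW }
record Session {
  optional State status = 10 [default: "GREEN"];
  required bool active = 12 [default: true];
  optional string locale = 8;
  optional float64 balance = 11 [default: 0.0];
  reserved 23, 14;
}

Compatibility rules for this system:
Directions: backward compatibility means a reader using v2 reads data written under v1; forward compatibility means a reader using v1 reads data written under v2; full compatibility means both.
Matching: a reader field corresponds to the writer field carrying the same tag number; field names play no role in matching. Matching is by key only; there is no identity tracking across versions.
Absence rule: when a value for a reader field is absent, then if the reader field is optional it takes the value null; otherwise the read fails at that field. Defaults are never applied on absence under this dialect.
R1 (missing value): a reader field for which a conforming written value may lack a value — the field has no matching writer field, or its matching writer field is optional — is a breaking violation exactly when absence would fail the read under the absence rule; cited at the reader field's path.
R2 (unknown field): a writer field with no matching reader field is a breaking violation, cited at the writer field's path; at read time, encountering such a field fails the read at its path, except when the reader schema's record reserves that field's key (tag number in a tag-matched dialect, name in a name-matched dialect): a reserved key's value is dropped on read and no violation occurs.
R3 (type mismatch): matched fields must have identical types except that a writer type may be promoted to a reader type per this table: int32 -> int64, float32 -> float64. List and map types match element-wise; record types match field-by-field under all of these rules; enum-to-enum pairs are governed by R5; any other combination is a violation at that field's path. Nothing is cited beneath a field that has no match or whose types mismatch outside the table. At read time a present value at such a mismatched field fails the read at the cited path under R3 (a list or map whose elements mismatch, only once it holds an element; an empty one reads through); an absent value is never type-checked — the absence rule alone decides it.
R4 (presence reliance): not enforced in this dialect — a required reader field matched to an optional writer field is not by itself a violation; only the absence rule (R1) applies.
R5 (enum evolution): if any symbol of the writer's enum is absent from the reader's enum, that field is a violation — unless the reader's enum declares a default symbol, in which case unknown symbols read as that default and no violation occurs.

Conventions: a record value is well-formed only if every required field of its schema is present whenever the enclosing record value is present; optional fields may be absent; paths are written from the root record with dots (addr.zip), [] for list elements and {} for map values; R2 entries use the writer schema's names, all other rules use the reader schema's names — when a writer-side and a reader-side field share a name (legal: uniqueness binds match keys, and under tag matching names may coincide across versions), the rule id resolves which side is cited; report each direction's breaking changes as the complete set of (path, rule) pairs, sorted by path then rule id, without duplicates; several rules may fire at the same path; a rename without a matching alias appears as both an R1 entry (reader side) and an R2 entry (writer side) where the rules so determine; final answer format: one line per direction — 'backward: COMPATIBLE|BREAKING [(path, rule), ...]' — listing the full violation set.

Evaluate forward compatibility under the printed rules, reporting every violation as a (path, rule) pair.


forward: BREAKING [(id, R1), (locale, R1), (price, R1)]

each type pair in Session: writer, then reader
forward on Session — v1 reading data written by v2:
  status <- status (State -> State, writer optional)
  archived <- active (bool -> bool, writer required)
  id: no writer match
  locale <- locale (string -> string, writer optional)
  price: no writer match
  balance <- balance (float64 -> float64, writer optional)
  breaking: (id, R1)
  breaking: (locale, R1)
  breaking: (price, R1)
  => 3 violation(s): forward is BREAKING for Session
ruling out the remaining Session differences:
  enum State (field status in record Session): symbol GUEST removed -> fires no rule on Session, leaving the asked answer as it is
  renamed field archived to active in record Session -> fires no rule on Session, leaving the asked answer as it is


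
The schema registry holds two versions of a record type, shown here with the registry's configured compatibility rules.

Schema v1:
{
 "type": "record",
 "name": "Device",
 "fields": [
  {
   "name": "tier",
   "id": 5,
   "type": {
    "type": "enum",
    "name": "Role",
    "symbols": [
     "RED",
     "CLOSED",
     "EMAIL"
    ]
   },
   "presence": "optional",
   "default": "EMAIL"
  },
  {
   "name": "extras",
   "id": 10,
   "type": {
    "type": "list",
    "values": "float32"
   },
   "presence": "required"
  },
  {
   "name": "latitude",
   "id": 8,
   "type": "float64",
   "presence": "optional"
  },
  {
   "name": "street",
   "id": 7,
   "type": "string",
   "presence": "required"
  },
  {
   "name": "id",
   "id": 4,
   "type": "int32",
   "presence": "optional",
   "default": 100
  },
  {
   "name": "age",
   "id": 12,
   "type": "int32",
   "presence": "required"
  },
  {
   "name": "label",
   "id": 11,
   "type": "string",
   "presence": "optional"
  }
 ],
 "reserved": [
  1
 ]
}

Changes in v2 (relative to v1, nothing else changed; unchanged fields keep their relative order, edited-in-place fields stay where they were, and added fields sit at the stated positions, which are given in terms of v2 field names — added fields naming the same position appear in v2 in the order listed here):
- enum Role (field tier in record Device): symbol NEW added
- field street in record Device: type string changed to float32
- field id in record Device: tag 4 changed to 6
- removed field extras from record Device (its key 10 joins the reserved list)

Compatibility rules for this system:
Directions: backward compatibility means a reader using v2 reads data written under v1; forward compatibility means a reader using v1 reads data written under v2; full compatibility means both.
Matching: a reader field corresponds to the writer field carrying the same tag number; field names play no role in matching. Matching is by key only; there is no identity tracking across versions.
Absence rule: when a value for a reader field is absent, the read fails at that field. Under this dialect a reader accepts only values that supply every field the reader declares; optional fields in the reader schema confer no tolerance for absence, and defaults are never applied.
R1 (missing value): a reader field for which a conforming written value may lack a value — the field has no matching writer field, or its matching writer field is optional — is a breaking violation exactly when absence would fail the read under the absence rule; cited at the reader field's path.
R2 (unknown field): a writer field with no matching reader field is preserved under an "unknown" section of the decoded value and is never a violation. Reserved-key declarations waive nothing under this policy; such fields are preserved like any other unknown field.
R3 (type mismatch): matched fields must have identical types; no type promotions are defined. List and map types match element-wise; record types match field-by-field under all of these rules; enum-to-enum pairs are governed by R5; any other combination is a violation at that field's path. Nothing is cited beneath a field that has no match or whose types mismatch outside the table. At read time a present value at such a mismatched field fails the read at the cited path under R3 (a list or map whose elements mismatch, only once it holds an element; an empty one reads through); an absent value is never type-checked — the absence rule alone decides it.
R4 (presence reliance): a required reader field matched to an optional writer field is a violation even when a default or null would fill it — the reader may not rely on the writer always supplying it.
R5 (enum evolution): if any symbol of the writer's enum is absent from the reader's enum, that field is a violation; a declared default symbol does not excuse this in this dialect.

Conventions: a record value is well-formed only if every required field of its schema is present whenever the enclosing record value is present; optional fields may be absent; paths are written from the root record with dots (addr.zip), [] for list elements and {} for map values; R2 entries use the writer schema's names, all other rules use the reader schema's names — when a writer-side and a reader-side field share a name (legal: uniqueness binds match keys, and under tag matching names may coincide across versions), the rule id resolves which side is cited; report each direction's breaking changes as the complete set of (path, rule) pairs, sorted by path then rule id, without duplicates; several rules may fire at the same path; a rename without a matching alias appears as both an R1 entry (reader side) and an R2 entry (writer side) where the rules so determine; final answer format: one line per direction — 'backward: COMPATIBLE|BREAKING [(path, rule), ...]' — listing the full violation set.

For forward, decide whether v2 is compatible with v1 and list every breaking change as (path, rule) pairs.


forward: BREAKING [(extras, R1), (id, R1), (label, R1), (latitude, R1), (street, R3), (tier, R1), (tier, R5)]

each type pair in Device: writer, then reader
forward on Device — v1 reading data written by v2:
  tier <- tier (Role -> Role, writer optional)
  extras has no writer counterpart
  latitude <- latitude (float64 -> float64, writer optional)
  street <- street (float32 -> string, writer required)
  id has no writer counterpart
  age <- age (int32 -> int32, writer required)
  label <- label (string -> string, writer optional)
  writer id: unknown to reader
  R1 fires at extras
  R1 fires at id
  R1 fires at label
  R1 fires at latitude
  R3 fires at street
  R1 fires at tier
  R5 fires at tier
  => 7 violation(s): forward is BREAKING for Device
the rest of the Device diff is inert for this question:
  field id in record Device: tag 4 changed to 6 -> inert for the asked Device verdict: nothing fires


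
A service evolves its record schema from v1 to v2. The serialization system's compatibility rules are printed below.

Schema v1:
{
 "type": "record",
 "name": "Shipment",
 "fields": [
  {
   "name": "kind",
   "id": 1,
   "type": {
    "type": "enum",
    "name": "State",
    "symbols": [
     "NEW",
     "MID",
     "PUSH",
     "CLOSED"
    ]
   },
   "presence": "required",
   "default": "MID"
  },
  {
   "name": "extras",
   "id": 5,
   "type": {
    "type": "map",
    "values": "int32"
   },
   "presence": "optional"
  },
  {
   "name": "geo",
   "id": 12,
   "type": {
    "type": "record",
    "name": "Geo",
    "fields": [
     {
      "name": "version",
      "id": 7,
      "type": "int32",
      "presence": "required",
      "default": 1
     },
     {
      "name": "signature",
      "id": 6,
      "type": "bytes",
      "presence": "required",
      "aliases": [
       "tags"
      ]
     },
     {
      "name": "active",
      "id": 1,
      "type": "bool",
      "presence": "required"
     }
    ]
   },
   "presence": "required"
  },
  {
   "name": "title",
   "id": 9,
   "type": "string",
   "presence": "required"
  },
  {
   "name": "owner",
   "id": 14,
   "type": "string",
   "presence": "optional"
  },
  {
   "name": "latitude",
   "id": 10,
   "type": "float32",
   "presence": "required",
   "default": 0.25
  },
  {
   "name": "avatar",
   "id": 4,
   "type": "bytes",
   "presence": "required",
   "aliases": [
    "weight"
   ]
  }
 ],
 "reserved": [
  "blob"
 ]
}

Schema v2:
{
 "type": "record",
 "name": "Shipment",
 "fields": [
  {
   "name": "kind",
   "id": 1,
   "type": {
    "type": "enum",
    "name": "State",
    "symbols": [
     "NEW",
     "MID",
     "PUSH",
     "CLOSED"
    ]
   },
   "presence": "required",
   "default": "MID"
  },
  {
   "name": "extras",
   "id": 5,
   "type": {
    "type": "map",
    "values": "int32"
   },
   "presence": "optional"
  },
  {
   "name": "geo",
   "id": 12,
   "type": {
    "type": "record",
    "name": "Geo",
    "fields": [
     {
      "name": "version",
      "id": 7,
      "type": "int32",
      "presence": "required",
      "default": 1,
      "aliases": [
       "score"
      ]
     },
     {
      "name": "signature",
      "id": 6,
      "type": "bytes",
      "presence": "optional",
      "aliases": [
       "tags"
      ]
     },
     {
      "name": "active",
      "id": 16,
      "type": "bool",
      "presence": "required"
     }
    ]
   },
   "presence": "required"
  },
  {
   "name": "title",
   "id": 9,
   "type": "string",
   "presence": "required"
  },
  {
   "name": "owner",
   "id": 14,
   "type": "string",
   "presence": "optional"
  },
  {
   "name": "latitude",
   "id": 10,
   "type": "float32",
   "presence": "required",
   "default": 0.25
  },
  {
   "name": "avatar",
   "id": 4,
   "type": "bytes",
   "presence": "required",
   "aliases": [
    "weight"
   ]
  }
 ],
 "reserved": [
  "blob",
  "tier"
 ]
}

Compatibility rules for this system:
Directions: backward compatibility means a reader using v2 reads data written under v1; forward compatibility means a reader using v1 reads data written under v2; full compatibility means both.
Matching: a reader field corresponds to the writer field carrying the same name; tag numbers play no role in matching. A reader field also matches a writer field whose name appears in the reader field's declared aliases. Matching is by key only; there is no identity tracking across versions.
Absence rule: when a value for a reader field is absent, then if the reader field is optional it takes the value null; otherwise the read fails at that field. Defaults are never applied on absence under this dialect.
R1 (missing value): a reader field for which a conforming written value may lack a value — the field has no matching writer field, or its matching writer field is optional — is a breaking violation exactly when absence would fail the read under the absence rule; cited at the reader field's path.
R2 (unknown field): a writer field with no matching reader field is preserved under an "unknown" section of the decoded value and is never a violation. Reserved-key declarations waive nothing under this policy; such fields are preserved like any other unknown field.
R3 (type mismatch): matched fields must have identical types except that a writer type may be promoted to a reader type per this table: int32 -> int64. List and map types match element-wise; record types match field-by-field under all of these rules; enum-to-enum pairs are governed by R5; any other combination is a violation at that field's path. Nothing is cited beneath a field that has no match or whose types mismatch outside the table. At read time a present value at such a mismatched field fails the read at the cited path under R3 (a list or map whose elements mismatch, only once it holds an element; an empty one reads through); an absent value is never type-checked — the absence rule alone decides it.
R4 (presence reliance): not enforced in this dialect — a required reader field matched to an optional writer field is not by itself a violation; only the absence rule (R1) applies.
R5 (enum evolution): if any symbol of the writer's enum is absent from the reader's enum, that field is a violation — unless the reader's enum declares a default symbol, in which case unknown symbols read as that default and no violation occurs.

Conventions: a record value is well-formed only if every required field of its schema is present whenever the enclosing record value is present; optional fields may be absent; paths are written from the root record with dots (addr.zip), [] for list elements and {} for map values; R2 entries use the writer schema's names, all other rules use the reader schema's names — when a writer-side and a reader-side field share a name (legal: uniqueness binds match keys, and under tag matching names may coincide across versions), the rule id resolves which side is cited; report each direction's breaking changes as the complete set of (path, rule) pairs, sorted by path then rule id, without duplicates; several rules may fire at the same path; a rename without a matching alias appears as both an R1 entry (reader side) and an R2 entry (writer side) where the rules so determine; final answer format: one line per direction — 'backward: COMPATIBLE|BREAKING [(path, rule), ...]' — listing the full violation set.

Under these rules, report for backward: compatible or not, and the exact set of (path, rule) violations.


backward: COMPATIBLE []

the writer's type comes first in each Shipment pair
backward for Shipment (reader v2, writer v1):
  kind: State -> State, writer required; from kind
  extras: map<string, int32> -> map<string, int32>, writer optional; from extras
  geo: Geo -> Geo, writer required; from geo
  title: string -> string, writer required; from title
  owner: string -> string, writer optional; from owner
  latitude: float32 -> float32, writer required; from latitude
  avatar: bytes -> bytes, writer required; from avatar
  geo.version: int32 -> int32, writer required; from geo.version
  geo.signature: bytes -> bytes, writer required; from geo.signature
  geo.active: bool -> bool, writer required; from geo.active
  => backward verdict for Shipment: COMPATIBLE, no violations
checking off the Shipment differences that do not matter here:
  field signature in record Geo: required changed to optional -> fires only in the forward direction of Shipment, which is not asked here
  field active in record Geo: tag 1 changed to 16 -> no rule fires on it in Shipment's dialect; the asked verdict holds
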